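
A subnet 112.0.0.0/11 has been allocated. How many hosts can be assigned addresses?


Host bits = 32 - 11 = 21
Total addresses = 2^21 = 2097152
Usable = total - 2 (network and broadcast)
Usable hosts: 2097150


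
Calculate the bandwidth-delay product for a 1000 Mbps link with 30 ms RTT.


BDP = bandwidth * RTT
= 1000 Mbps * 30 ms
= 1000 * 1e6 * 30 / 1000 bits
= 30000000 bits
= 3750000 bytes
= 3662.1094 KB
BDP = 30000000 bits (3750000 bytes)


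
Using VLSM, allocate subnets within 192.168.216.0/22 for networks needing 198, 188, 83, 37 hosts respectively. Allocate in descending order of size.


198 hosts -> /24 (254 usable): 192.168.216.0/24
188 hosts -> /24 (254 usable): 192.168.217.0/24
83 hosts -> /25 (126 usable): 192.168.218.0/25
37 hosts -> /26 (62 usable): 192.168.218.128/26
Allocation: 192.168.216.0/24 (198 hosts, 254 usable); 192.168.217.0/24 (188 hosts, 254 usable); 192.168.218.0/25 (83 hosts, 126 usable); 192.168.218.128/26 (37 hosts, 62 usable)


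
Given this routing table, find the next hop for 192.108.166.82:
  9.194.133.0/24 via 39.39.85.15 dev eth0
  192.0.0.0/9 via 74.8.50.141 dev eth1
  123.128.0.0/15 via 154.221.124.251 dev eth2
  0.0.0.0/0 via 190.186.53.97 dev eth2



Longest prefix match for 192.108.166.82:
  /24 9.194.133.0: no
  /9 192.0.0.0: MATCH
  /15 123.128.0.0: no
  /0 0.0.0.0: MATCH
Selected: next-hop 74.8.50.141 via eth1 (matched /9)


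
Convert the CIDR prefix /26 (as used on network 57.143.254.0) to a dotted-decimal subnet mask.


/26 means 26 network bits, 6 host bits
Binary: 11111111111111111111111111000000
Mask: 255.255.255.192


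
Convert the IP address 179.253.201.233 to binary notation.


179 = 10110011
253 = 11111101
201 = 11001001
233 = 11101001
Binary: 10110011.11111101.11001001.11101001


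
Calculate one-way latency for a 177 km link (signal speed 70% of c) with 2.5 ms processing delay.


Speed = 0.7 * 3e5 km/s = 210000 km/s
Propagation delay = 177 / 210000 = 0.0008 s = 0.8429 ms
Processing delay = 2.5 ms
Total one-way latency = 3.3429 ms


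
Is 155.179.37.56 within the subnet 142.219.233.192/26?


Subnet network: 142.219.233.192
Test IP AND mask: 155.179.37.0
No, 155.179.37.56 is not in 142.219.233.192/26


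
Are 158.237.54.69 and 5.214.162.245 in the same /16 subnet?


Mask: 255.255.0.0
158.237.54.69 AND mask = 158.237.0.0
5.214.162.245 AND mask = 5.214.0.0
No, different subnets (158.237.0.0 vs 5.214.0.0)


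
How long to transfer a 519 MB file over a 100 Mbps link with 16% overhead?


Effective throughput = 100 * (1 - 16/100) = 84 Mbps
File size in Mb = 519 * 8 = 4152 Mb
Time = 4152 / 84
Time = 49.4286 seconds


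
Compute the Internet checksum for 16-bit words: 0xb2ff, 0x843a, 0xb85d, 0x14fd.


Sum all words (with carry folding):
+ 0xb2ff = 0xb2ff
+ 0x843a = 0x373a
+ 0xb85d = 0xef97
+ 0x14fd = 0x0495
One's complement: ~0x0495
Checksum = 0xfb6a


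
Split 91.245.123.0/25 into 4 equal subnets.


New prefix = 25 + 2 = 27
Each subnet has 32 addresses
  91.245.123.0/27
  91.245.123.32/27
  91.245.123.64/27
  91.245.123.96/27
Subnets: 91.245.123.0/27, 91.245.123.32/27, 91.245.123.64/27, 91.245.123.96/27


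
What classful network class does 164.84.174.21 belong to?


First octet: 164
Binary: 10100100
10xxxxxx -> Class B (128-191)
Class B, default mask 255.255.0.0 (/16)


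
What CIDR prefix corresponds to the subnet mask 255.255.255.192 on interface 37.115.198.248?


Binary: 11111111.11111111.11111111.11000000
Count leading 1s
Prefix: /26


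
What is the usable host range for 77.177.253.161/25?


Network: 77.177.253.128
Broadcast: 77.177.253.255
First usable = network + 1
Last usable = broadcast - 1
Range: 77.177.253.129 to 77.177.253.254


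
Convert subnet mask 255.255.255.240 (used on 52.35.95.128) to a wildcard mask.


Subnet mask: 255.255.255.240
Wildcard = 255.255.255.255 - subnet mask
255 - 255 = 0
255 - 255 = 0
255 - 255 = 0
255 - 240 = 15
Wildcard: 0.0.0.15


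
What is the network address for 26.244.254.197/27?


IP:   00011010.11110100.11111110.11000101
Mask: 11111111.11111111.11111111.11100000
AND operation:
Net:  00011010.11110100.11111110.11000000
Network: 26.244.254.192/27


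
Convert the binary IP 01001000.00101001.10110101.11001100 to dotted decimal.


01001000 = 72
00101001 = 41
10110101 = 181
11001100 = 204
IP: 72.41.181.204


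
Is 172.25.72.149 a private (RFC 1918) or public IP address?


RFC 1918 private ranges:
  10.0.0.0/8 (10.0.0.0 - 10.255.255.255)
  172.16.0.0/12 (172.16.0.0 - 172.31.255.255)
  192.168.0.0/16 (192.168.0.0 - 192.168.255.255)
Private (in 172.16.0.0/12)


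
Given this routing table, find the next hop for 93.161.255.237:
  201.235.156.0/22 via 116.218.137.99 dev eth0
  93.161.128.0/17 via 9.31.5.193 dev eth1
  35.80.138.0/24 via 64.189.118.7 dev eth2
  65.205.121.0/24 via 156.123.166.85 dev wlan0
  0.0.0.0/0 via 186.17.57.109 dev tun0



Longest prefix match for 93.161.255.237:
  /22 201.235.156.0: no
  /17 93.161.128.0: MATCH
  /24 35.80.138.0: no
  /24 65.205.121.0: no
  /0 0.0.0.0: MATCH
Selected: next-hop 9.31.5.193 via eth1 (matched /17)


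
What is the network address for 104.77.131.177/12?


IP:   01101000.01001101.10000011.10110001
Mask: 11111111.11110000.00000000.00000000
AND operation:
Net:  01101000.01000000.00000000.00000000
Network: 104.64.0.0/12


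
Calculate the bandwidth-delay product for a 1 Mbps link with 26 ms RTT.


BDP = bandwidth * RTT
= 1 Mbps * 26 ms
= 1 * 1e6 * 26 / 1000 bits
= 26000 bits
= 3250 bytes
= 3.1738 KB
BDP = 26000 bits (3250 bytes)


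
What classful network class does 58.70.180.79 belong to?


First octet: 58
Binary: 00111010
0xxxxxxx -> Class A (1-126)
Class A, default mask 255.0.0.0 (/8)


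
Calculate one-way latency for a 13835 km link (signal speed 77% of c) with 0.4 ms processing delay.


Speed = 0.77 * 3e5 km/s = 231000 km/s
Propagation delay = 13835 / 231000 = 0.0599 s = 59.8918 ms
Processing delay = 0.4 ms
Total one-way latency = 60.2918 ms


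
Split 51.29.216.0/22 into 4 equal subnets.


New prefix = 22 + 2 = 24
Each subnet has 256 addresses
  51.29.216.0/24
  51.29.217.0/24
  51.29.218.0/24
  51.29.219.0/24
Subnets: 51.29.216.0/24, 51.29.217.0/24, 51.29.218.0/24, 51.29.219.0/24


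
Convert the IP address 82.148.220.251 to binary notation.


82 = 01010010
148 = 10010100
220 = 11011100
251 = 11111011
Binary: 01010010.10010100.11011100.11111011


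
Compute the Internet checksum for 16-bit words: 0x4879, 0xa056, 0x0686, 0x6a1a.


Sum all words (with carry folding):
+ 0x4879 = 0x4879
+ 0xa056 = 0xe8cf
+ 0x0686 = 0xef55
+ 0x6a1a = 0x5970
One's complement: ~0x5970
Checksum = 0xa68f


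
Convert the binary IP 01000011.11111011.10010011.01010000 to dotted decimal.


01000011 = 67
11111011 = 251
10010011 = 147
01010000 = 80
IP: 67.251.147.80


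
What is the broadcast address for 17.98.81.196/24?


Network: 17.98.81.0/24
Host bits = 8
Set all host bits to 1:
Broadcast: 17.98.81.255


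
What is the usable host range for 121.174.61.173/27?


Network: 121.174.61.160
Broadcast: 121.174.61.191
First usable = network + 1
Last usable = broadcast - 1
Range: 121.174.61.161 to 121.174.61.190


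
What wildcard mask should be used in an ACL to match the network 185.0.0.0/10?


Subnet mask: 255.192.0.0
Wildcard = 255.255.255.255 - subnet mask
255 - 255 = 0
255 - 192 = 63
255 - 0 = 255
255 - 0 = 255
Wildcard: 0.63.255.255


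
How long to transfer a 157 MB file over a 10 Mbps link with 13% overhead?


Effective throughput = 10 * (1 - 13/100) = 8.7 Mbps
File size in Mb = 157 * 8 = 1256 Mb
Time = 1256 / 8.7
Time = 144.3678 seconds


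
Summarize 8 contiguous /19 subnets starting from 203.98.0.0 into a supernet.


Original prefix: /19
Number of subnets: 8 = 2^3
New prefix = 19 - 3 = 16
Supernet: 203.98.0.0/16


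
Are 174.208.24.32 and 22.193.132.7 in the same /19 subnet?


Mask: 255.255.224.0
174.208.24.32 AND mask = 174.208.0.0
22.193.132.7 AND mask = 22.193.128.0
No, different subnets (174.208.0.0 vs 22.193.128.0)


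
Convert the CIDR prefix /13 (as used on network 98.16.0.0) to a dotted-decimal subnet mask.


/13 means 13 network bits, 19 host bits
Binary: 11111111111110000000000000000000
Mask: 255.248.0.0


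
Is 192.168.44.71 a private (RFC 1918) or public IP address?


RFC 1918 private ranges:
  10.0.0.0/8 (10.0.0.0 - 10.255.255.255)
  172.16.0.0/12 (172.16.0.0 - 172.31.255.255)
  192.168.0.0/16 (192.168.0.0 - 192.168.255.255)
Private (in 192.168.0.0/16)


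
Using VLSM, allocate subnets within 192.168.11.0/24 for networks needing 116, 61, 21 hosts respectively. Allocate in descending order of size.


116 hosts -> /25 (126 usable): 192.168.11.0/25
61 hosts -> /26 (62 usable): 192.168.11.128/26
21 hosts -> /27 (30 usable): 192.168.11.192/27
Allocation: 192.168.11.0/25 (116 hosts, 126 usable); 192.168.11.128/26 (61 hosts, 62 usable); 192.168.11.192/27 (21 hosts, 30 usable)


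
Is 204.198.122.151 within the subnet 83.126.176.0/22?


Subnet network: 83.126.176.0
Test IP AND mask: 204.198.120.0
No, 204.198.122.151 is not in 83.126.176.0/22


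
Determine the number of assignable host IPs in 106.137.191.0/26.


Host bits = 32 - 26 = 6
Total addresses = 2^6 = 64
Usable = total - 2 (network and broadcast)
Usable hosts: 62


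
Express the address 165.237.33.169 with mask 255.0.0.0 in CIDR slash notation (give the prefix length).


Binary: 11111111.00000000.00000000.00000000
Count leading 1s
Prefix: /8


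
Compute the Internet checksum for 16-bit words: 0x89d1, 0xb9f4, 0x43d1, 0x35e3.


Sum all words (with carry folding):
+ 0x89d1 = 0x89d1
+ 0xb9f4 = 0x43c6
+ 0x43d1 = 0x8797
+ 0x35e3 = 0xbd7a
One's complement: ~0xbd7a
Checksum = 0x4285


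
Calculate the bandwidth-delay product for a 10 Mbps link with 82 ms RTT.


BDP = bandwidth * RTT
= 10 Mbps * 82 ms
= 10 * 1e6 * 82 / 1000 bits
= 820000 bits
= 102500 bytes
= 100.0977 KB
BDP = 820000 bits (102500 bytes)


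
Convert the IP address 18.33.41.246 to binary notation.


18 = 00010010
33 = 00100001
41 = 00101001
246 = 11110110
Binary: 00010010.00100001.00101001.11110110


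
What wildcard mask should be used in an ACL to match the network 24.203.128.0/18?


Subnet mask: 255.255.192.0
Wildcard = 255.255.255.255 - subnet mask
255 - 255 = 0
255 - 255 = 0
255 - 192 = 63
255 - 0 = 255
Wildcard: 0.0.63.255


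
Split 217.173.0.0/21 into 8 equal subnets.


New prefix = 21 + 3 = 24
Each subnet has 256 addresses
  217.173.0.0/24
  217.173.1.0/24
  217.173.2.0/24
  217.173.3.0/24
  217.173.4.0/24
  217.173.5.0/24
  217.173.6.0/24
  217.173.7.0/24
Subnets: 217.173.0.0/24, 217.173.1.0/24, 217.173.2.0/24, 217.173.3.0/24, 217.173.4.0/24, 217.173.5.0/24, 217.173.6.0/24, 217.173.7.0/24


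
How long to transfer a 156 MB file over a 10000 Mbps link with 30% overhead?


Effective throughput = 10000 * (1 - 30/100) = 7000 Mbps
File size in Mb = 156 * 8 = 1248 Mb
Time = 1248 / 7000
Time = 0.1783 seconds


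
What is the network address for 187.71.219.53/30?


IP:   10111011.01000111.11011011.00110101
Mask: 11111111.11111111.11111111.11111100
AND operation:
Net:  10111011.01000111.11011011.00110100
Network: 187.71.219.52/30


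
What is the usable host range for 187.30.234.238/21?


Network: 187.30.232.0
Broadcast: 187.30.239.255
First usable = network + 1
Last usable = broadcast - 1
Range: 187.30.232.1 to 187.30.239.254


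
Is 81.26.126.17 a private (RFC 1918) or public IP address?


RFC 1918 private ranges:
  10.0.0.0/8 (10.0.0.0 - 10.255.255.255)
  172.16.0.0/12 (172.16.0.0 - 172.31.255.255)
  192.168.0.0/16 (192.168.0.0 - 192.168.255.255)
Public (not in any RFC 1918 range)


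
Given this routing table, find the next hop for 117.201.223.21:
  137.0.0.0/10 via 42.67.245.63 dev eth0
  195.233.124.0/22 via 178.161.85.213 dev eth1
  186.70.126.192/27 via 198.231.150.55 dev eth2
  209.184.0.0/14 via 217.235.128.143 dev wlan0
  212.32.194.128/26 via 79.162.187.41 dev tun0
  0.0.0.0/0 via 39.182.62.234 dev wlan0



Longest prefix match for 117.201.223.21:
  /10 137.0.0.0: no
  /22 195.233.124.0: no
  /27 186.70.126.192: no
  /14 209.184.0.0: no
  /26 212.32.194.128: no
  /0 0.0.0.0: MATCH
Selected: next-hop 39.182.62.234 via wlan0 (matched /0)


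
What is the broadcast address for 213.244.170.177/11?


Network: 213.224.0.0/11
Host bits = 21
Set all host bits to 1:
Broadcast: 213.255.255.255


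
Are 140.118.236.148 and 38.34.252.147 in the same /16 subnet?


Mask: 255.255.0.0
140.118.236.148 AND mask = 140.118.0.0
38.34.252.147 AND mask = 38.34.0.0
No, different subnets (140.118.0.0 vs 38.34.0.0)


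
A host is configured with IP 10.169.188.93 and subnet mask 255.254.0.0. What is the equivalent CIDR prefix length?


Binary: 11111111.11111110.00000000.00000000
Count leading 1s
Prefix: /15


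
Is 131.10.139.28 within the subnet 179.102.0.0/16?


Subnet network: 179.102.0.0
Test IP AND mask: 131.10.0.0
No, 131.10.139.28 is not in 179.102.0.0/16


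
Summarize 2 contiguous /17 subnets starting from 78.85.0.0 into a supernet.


Original prefix: /17
Number of subnets: 2 = 2^1
New prefix = 17 - 1 = 16
Supernet: 78.85.0.0/16


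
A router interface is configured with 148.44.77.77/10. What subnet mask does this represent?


/10 means 10 network bits, 22 host bits
Binary: 11111111110000000000000000000000
Mask: 255.192.0.0


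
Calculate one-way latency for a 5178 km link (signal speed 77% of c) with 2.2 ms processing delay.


Speed = 0.77 * 3e5 km/s = 231000 km/s
Propagation delay = 5178 / 231000 = 0.0224 s = 22.4156 ms
Processing delay = 2.2 ms
Total one-way latency = 24.6156 ms


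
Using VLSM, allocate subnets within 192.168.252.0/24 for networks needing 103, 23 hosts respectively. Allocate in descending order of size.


103 hosts -> /25 (126 usable): 192.168.252.0/25
23 hosts -> /27 (30 usable): 192.168.252.128/27
Allocation: 192.168.252.0/25 (103 hosts, 126 usable); 192.168.252.128/27 (23 hosts, 30 usable)


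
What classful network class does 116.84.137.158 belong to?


First octet: 116
Binary: 01110100
0xxxxxxx -> Class A (1-126)
Class A, default mask 255.0.0.0 (/8)


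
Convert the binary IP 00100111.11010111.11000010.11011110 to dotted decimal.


00100111 = 39
11010111 = 215
11000010 = 194
11011110 = 222
IP: 39.215.194.222


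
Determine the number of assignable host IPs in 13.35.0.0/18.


Host bits = 32 - 18 = 14
Total addresses = 2^14 = 16384
Usable = total - 2 (network and broadcast)
Usable hosts: 16382


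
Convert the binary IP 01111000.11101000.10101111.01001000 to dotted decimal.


01111000 = 120
11101000 = 232
10101111 = 175
01001000 = 72
IP: 120.232.175.72


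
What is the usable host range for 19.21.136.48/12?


Network: 19.16.0.0
Broadcast: 19.31.255.255
First usable = network + 1
Last usable = broadcast - 1
Range: 19.16.0.1 to 19.31.255.254


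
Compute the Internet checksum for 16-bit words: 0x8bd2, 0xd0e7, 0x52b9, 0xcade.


Sum all words (with carry folding):
+ 0x8bd2 = 0x8bd2
+ 0xd0e7 = 0x5cba
+ 0x52b9 = 0xaf73
+ 0xcade = 0x7a52
One's complement: ~0x7a52
Checksum = 0x85ad


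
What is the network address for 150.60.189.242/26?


IP:   10010110.00111100.10111101.11110010
Mask: 11111111.11111111.11111111.11000000
AND operation:
Net:  10010110.00111100.10111101.11000000
Network: 150.60.189.192/26


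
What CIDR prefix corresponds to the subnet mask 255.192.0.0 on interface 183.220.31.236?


Binary: 11111111.11000000.00000000.00000000
Count leading 1s
Prefix: /10


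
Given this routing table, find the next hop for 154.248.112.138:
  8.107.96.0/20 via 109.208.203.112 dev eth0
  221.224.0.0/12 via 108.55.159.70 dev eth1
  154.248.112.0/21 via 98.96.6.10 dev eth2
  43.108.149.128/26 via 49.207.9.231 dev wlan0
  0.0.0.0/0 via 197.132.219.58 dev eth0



Longest prefix match for 154.248.112.138:
  /20 8.107.96.0: no
  /12 221.224.0.0: no
  /21 154.248.112.0: MATCH
  /26 43.108.149.128: no
  /0 0.0.0.0: MATCH
Selected: next-hop 98.96.6.10 via eth2 (matched /21)


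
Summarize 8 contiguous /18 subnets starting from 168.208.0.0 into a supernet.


Original prefix: /18
Number of subnets: 8 = 2^3
New prefix = 18 - 3 = 15
Supernet: 168.208.0.0/15


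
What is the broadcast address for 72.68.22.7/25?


Network: 72.68.22.0/25
Host bits = 7
Set all host bits to 1:
Broadcast: 72.68.22.127


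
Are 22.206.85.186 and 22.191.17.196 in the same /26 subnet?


Mask: 255.255.255.192
22.206.85.186 AND mask = 22.206.85.128
22.191.17.196 AND mask = 22.191.17.192
No, different subnets (22.206.85.128 vs 22.191.17.192)


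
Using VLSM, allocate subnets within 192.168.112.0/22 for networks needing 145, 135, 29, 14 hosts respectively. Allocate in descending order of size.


145 hosts -> /24 (254 usable): 192.168.112.0/24
135 hosts -> /24 (254 usable): 192.168.113.0/24
29 hosts -> /27 (30 usable): 192.168.114.0/27
14 hosts -> /28 (14 usable): 192.168.114.32/28
Allocation: 192.168.112.0/24 (145 hosts, 254 usable); 192.168.113.0/24 (135 hosts, 254 usable); 192.168.114.0/27 (29 hosts, 30 usable); 192.168.114.32/28 (14 hosts, 14 usable)


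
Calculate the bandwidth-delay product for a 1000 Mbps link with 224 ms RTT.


BDP = bandwidth * RTT
= 1000 Mbps * 224 ms
= 1000 * 1e6 * 224 / 1000 bits
= 224000000 bits
= 28000000 bytes
= 27343.75 KB
BDP = 224000000 bits (28000000 bytes)


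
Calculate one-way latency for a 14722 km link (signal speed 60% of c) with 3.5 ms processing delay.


Speed = 0.6 * 3e5 km/s = 180000 km/s
Propagation delay = 14722 / 180000 = 0.0818 s = 81.7889 ms
Processing delay = 3.5 ms
Total one-way latency = 85.2889 ms


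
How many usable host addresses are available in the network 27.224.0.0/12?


Host bits = 32 - 12 = 20
Total addresses = 2^20 = 1048576
Usable = total - 2 (network and broadcast)
Usable hosts: 1048574


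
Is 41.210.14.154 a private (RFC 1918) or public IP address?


RFC 1918 private ranges:
  10.0.0.0/8 (10.0.0.0 - 10.255.255.255)
  172.16.0.0/12 (172.16.0.0 - 172.31.255.255)
  192.168.0.0/16 (192.168.0.0 - 192.168.255.255)
Public (not in any RFC 1918 range)


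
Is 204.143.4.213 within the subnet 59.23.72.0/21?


Subnet network: 59.23.72.0
Test IP AND mask: 204.143.0.0
No, 204.143.4.213 is not in 59.23.72.0/21


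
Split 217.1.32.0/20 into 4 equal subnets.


New prefix = 20 + 2 = 22
Each subnet has 1024 addresses
  217.1.32.0/22
  217.1.36.0/22
  217.1.40.0/22
  217.1.44.0/22
Subnets: 217.1.32.0/22, 217.1.36.0/22, 217.1.40.0/22, 217.1.44.0/22


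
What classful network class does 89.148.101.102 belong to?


First octet: 89
Binary: 01011001
0xxxxxxx -> Class A (1-126)
Class A, default mask 255.0.0.0 (/8)


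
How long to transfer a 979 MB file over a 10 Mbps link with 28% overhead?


Effective throughput = 10 * (1 - 28/100) = 7.2 Mbps
File size in Mb = 979 * 8 = 7832 Mb
Time = 7832 / 7.2
Time = 1087.7778 seconds


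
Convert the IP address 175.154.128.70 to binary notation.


175 = 10101111
154 = 10011010
128 = 10000000
70 = 01000110
Binary: 10101111.10011010.10000000.01000110


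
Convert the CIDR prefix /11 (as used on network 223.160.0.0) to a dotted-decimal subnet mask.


/11 means 11 network bits, 21 host bits
Binary: 11111111111000000000000000000000
Mask: 255.224.0.0


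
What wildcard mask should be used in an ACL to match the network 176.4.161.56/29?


Subnet mask: 255.255.255.248
Wildcard = 255.255.255.255 - subnet mask
255 - 255 = 0
255 - 255 = 0
255 - 255 = 0
255 - 248 = 7
Wildcard: 0.0.0.7


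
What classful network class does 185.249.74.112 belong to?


First octet: 185
Binary: 10111001
10xxxxxx -> Class B (128-191)
Class B, default mask 255.255.0.0 (/16)


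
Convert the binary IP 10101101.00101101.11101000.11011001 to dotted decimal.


10101101 = 173
00101101 = 45
11101000 = 232
11011001 = 217
IP: 173.45.232.217


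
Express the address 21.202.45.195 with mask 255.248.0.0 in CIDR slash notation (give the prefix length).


Binary: 11111111.11111000.00000000.00000000
Count leading 1s
Prefix: /13


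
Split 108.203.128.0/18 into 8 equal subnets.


New prefix = 18 + 3 = 21
Each subnet has 2048 addresses
  108.203.128.0/21
  108.203.136.0/21
  108.203.144.0/21
  108.203.152.0/21
  108.203.160.0/21
  108.203.168.0/21
  108.203.176.0/21
  108.203.184.0/21
Subnets: 108.203.128.0/21, 108.203.136.0/21, 108.203.144.0/21, 108.203.152.0/21, 108.203.160.0/21, 108.203.168.0/21, 108.203.176.0/21, 108.203.184.0/21


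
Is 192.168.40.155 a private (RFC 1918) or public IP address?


RFC 1918 private ranges:
  10.0.0.0/8 (10.0.0.0 - 10.255.255.255)
  172.16.0.0/12 (172.16.0.0 - 172.31.255.255)
  192.168.0.0/16 (192.168.0.0 - 192.168.255.255)
Private (in 192.168.0.0/16)


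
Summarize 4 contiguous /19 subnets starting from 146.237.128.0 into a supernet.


Original prefix: /19
Number of subnets: 4 = 2^2
New prefix = 19 - 2 = 17
Supernet: 146.237.128.0/17


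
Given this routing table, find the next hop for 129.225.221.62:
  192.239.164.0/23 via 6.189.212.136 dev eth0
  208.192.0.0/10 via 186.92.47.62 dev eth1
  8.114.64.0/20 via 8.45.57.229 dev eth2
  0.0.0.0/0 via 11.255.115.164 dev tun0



Longest prefix match for 129.225.221.62:
  /23 192.239.164.0: no
  /10 208.192.0.0: no
  /20 8.114.64.0: no
  /0 0.0.0.0: MATCH
Selected: next-hop 11.255.115.164 via tun0 (matched /0)


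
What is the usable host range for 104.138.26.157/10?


Network: 104.128.0.0
Broadcast: 104.191.255.255
First usable = network + 1
Last usable = broadcast - 1
Range: 104.128.0.1 to 104.191.255.254


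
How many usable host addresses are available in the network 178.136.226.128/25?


Host bits = 32 - 25 = 7
Total addresses = 2^7 = 128
Usable = total - 2 (network and broadcast)
Usable hosts: 126


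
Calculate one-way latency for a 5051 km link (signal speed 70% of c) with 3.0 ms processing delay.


Speed = 0.7 * 3e5 km/s = 210000 km/s
Propagation delay = 5051 / 210000 = 0.0241 s = 24.0524 ms
Processing delay = 3.0 ms
Total one-way latency = 27.0524 ms


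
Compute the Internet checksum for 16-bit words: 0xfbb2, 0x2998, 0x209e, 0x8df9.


Sum all words (with carry folding):
+ 0xfbb2 = 0xfbb2
+ 0x2998 = 0x254b
+ 0x209e = 0x45e9
+ 0x8df9 = 0xd3e2
One's complement: ~0xd3e2
Checksum = 0x2c1d


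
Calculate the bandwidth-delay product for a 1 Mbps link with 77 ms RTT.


BDP = bandwidth * RTT
= 1 Mbps * 77 ms
= 1 * 1e6 * 77 / 1000 bits
= 77000 bits
= 9625 bytes
= 9.3994 KB
BDP = 77000 bits (9625 bytes)


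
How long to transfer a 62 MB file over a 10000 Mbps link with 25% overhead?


Effective throughput = 10000 * (1 - 25/100) = 7500 Mbps
File size in Mb = 62 * 8 = 496 Mb
Time = 496 / 7500
Time = 0.0661 seconds


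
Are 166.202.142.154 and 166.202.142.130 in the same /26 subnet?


Mask: 255.255.255.192
166.202.142.154 AND mask = 166.202.142.128
166.202.142.130 AND mask = 166.202.142.128
Yes, same subnet (166.202.142.128)


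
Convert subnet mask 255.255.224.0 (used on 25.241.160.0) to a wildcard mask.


Subnet mask: 255.255.224.0
Wildcard = 255.255.255.255 - subnet mask
255 - 255 = 0
255 - 255 = 0
255 - 224 = 31
255 - 0 = 255
Wildcard: 0.0.31.255


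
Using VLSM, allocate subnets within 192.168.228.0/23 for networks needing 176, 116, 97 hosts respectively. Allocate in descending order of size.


176 hosts -> /24 (254 usable): 192.168.228.0/24
116 hosts -> /25 (126 usable): 192.168.229.0/25
97 hosts -> /25 (126 usable): 192.168.229.128/25
Allocation: 192.168.228.0/24 (176 hosts, 254 usable); 192.168.229.0/25 (116 hosts, 126 usable); 192.168.229.128/25 (97 hosts, 126 usable)


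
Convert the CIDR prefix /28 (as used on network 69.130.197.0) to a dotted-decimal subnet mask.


/28 means 28 network bits, 4 host bits
Binary: 11111111111111111111111111110000
Mask: 255.255.255.240


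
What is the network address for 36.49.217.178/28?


IP:   00100100.00110001.11011001.10110010
Mask: 11111111.11111111.11111111.11110000
AND operation:
Net:  00100100.00110001.11011001.10110000
Network: 36.49.217.176/28


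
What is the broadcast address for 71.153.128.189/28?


Network: 71.153.128.176/28
Host bits = 4
Set all host bits to 1:
Broadcast: 71.153.128.191


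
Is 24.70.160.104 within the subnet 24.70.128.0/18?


Subnet network: 24.70.128.0
Test IP AND mask: 24.70.128.0
Yes, 24.70.160.104 is in 24.70.128.0/18


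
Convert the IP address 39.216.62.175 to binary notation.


39 = 00100111
216 = 11011000
62 = 00111110
175 = 10101111
Binary: 00100111.11011000.00111110.10101111


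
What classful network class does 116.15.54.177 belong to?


First octet: 116
Binary: 01110100
0xxxxxxx -> Class A (1-126)
Class A, default mask 255.0.0.0 (/8)


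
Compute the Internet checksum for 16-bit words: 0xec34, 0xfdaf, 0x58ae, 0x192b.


Sum all words (with carry folding):
+ 0xec34 = 0xec34
+ 0xfdaf = 0xe9e4
+ 0x58ae = 0x4293
+ 0x192b = 0x5bbe
One's complement: ~0x5bbe
Checksum = 0xa441


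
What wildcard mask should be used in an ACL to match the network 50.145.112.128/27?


Subnet mask: 255.255.255.224
Wildcard = 255.255.255.255 - subnet mask
255 - 255 = 0
255 - 255 = 0
255 - 255 = 0
255 - 224 = 31
Wildcard: 0.0.0.31


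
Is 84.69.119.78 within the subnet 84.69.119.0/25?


Subnet network: 84.69.119.0
Test IP AND mask: 84.69.119.0
Yes, 84.69.119.78 is in 84.69.119.0/25


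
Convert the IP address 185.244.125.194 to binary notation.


185 = 10111001
244 = 11110100
125 = 01111101
194 = 11000010
Binary: 10111001.11110100.01111101.11000010


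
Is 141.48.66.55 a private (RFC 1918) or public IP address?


RFC 1918 private ranges:
  10.0.0.0/8 (10.0.0.0 - 10.255.255.255)
  172.16.0.0/12 (172.16.0.0 - 172.31.255.255)
  192.168.0.0/16 (192.168.0.0 - 192.168.255.255)
Public (not in any RFC 1918 range)


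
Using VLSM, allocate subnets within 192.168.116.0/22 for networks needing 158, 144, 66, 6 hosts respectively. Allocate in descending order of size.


158 hosts -> /24 (254 usable): 192.168.116.0/24
144 hosts -> /24 (254 usable): 192.168.117.0/24
66 hosts -> /25 (126 usable): 192.168.118.0/25
6 hosts -> /29 (6 usable): 192.168.118.128/29
Allocation: 192.168.116.0/24 (158 hosts, 254 usable); 192.168.117.0/24 (144 hosts, 254 usable); 192.168.118.0/25 (66 hosts, 126 usable); 192.168.118.128/29 (6 hosts, 6 usable)


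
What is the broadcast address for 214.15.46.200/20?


Network: 214.15.32.0/20
Host bits = 12
Set all host bits to 1:
Broadcast: 214.15.47.255


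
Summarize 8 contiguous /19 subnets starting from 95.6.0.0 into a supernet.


Original prefix: /19
Number of subnets: 8 = 2^3
New prefix = 19 - 3 = 16
Supernet: 95.6.0.0/16


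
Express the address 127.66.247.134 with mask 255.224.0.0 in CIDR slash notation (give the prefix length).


Binary: 11111111.11100000.00000000.00000000
Count leading 1s
Prefix: /11


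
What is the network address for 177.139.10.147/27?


IP:   10110001.10001011.00001010.10010011
Mask: 11111111.11111111.11111111.11100000
AND operation:
Net:  10110001.10001011.00001010.10000000
Network: 177.139.10.128/27


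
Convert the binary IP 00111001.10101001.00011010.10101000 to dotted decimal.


00111001 = 57
10101001 = 169
00011010 = 26
10101000 = 168
IP: 57.169.26.168


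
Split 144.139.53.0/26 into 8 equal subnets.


New prefix = 26 + 3 = 29
Each subnet has 8 addresses
  144.139.53.0/29
  144.139.53.8/29
  144.139.53.16/29
  144.139.53.24/29
  144.139.53.32/29
  144.139.53.40/29
  144.139.53.48/29
  144.139.53.56/29
Subnets: 144.139.53.0/29, 144.139.53.8/29, 144.139.53.16/29, 144.139.53.24/29, 144.139.53.32/29, 144.139.53.40/29, 144.139.53.48/29, 144.139.53.56/29


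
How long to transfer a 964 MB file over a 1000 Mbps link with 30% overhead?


Effective throughput = 1000 * (1 - 30/100) = 700 Mbps
File size in Mb = 964 * 8 = 7712 Mb
Time = 7712 / 700
Time = 11.0171 seconds


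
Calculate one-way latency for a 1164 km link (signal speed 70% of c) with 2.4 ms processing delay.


Speed = 0.7 * 3e5 km/s = 210000 km/s
Propagation delay = 1164 / 210000 = 0.0055 s = 5.5429 ms
Processing delay = 2.4 ms
Total one-way latency = 7.9429 ms


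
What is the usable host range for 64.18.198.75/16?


Network: 64.18.0.0
Broadcast: 64.18.255.255
First usable = network + 1
Last usable = broadcast - 1
Range: 64.18.0.1 to 64.18.255.254


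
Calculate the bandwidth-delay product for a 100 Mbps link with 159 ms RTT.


BDP = bandwidth * RTT
= 100 Mbps * 159 ms
= 100 * 1e6 * 159 / 1000 bits
= 15900000 bits
= 1987500 bytes
= 1940.918 KB
BDP = 15900000 bits (1987500 bytes)


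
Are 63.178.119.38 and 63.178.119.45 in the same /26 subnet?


Mask: 255.255.255.192
63.178.119.38 AND mask = 63.178.119.0
63.178.119.45 AND mask = 63.178.119.0
Yes, same subnet (63.178.119.0)


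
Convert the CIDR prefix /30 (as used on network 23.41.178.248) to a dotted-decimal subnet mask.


/30 means 30 network bits, 2 host bits
Binary: 11111111111111111111111111111100
Mask: 255.255.255.252


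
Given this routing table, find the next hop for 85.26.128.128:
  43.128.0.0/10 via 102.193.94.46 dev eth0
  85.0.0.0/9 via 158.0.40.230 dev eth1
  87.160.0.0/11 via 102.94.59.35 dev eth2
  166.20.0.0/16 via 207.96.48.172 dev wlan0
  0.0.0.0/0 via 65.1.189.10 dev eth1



Longest prefix match for 85.26.128.128:
  /10 43.128.0.0: no
  /9 85.0.0.0: MATCH
  /11 87.160.0.0: no
  /16 166.20.0.0: no
  /0 0.0.0.0: MATCH
Selected: next-hop 158.0.40.230 via eth1 (matched /9)


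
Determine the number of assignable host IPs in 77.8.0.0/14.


Host bits = 32 - 14 = 18
Total addresses = 2^18 = 262144
Usable = total - 2 (network and broadcast)
Usable hosts: 262142


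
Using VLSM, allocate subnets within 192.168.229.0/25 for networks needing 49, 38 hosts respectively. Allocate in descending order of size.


49 hosts -> /26 (62 usable): 192.168.229.0/26
38 hosts -> /26 (62 usable): 192.168.229.64/26
Allocation: 192.168.229.0/26 (49 hosts, 62 usable); 192.168.229.64/26 (38 hosts, 62 usable)


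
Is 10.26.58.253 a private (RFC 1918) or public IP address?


RFC 1918 private ranges:
  10.0.0.0/8 (10.0.0.0 - 10.255.255.255)
  172.16.0.0/12 (172.16.0.0 - 172.31.255.255)
  192.168.0.0/16 (192.168.0.0 - 192.168.255.255)
Private (in 10.0.0.0/8)


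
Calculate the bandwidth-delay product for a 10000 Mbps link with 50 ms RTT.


BDP = bandwidth * RTT
= 10000 Mbps * 50 ms
= 10000 * 1e6 * 50 / 1000 bits
= 500000000 bits
= 62500000 bytes
= 61035.1562 KB
BDP = 500000000 bits (62500000 bytes)


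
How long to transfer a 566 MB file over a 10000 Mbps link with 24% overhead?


Effective throughput = 10000 * (1 - 24/100) = 7600 Mbps
File size in Mb = 566 * 8 = 4528 Mb
Time = 4528 / 7600
Time = 0.5958 seconds


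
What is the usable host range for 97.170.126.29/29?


Network: 97.170.126.24
Broadcast: 97.170.126.31
First usable = network + 1
Last usable = broadcast - 1
Range: 97.170.126.25 to 97.170.126.30


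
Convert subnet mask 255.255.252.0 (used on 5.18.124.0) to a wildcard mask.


Subnet mask: 255.255.252.0
Wildcard = 255.255.255.255 - subnet mask
255 - 255 = 0
255 - 255 = 0
255 - 252 = 3
255 - 0 = 255
Wildcard: 0.0.3.255


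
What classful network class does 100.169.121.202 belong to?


First octet: 100
Binary: 01100100
0xxxxxxx -> Class A (1-126)
Class A, default mask 255.0.0.0 (/8)


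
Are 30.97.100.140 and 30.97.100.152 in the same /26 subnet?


Mask: 255.255.255.192
30.97.100.140 AND mask = 30.97.100.128
30.97.100.152 AND mask = 30.97.100.128
Yes, same subnet (30.97.100.128)


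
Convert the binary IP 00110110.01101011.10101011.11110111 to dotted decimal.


00110110 = 54
01101011 = 107
10101011 = 171
11110111 = 247
IP: 54.107.171.247


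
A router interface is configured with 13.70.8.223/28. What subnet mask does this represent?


/28 means 28 network bits, 4 host bits
Binary: 11111111111111111111111111110000
Mask: 255.255.255.240


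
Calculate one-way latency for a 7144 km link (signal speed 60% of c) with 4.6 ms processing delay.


Speed = 0.6 * 3e5 km/s = 180000 km/s
Propagation delay = 7144 / 180000 = 0.0397 s = 39.6889 ms
Processing delay = 4.6 ms
Total one-way latency = 44.2889 ms


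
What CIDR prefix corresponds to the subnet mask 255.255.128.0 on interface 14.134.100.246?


Binary: 11111111.11111111.10000000.00000000
Count leading 1s
Prefix: /17


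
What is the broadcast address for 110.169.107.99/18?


Network: 110.169.64.0/18
Host bits = 14
Set all host bits to 1:
Broadcast: 110.169.127.255


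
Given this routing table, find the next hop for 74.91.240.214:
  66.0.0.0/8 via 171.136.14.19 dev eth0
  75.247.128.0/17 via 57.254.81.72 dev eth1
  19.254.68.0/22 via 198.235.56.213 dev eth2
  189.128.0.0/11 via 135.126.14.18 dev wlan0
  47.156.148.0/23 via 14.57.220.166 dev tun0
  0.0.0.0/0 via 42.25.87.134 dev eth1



Longest prefix match for 74.91.240.214:
  /8 66.0.0.0: no
  /17 75.247.128.0: no
  /22 19.254.68.0: no
  /11 189.128.0.0: no
  /23 47.156.148.0: no
  /0 0.0.0.0: MATCH
Selected: next-hop 42.25.87.134 via eth1 (matched /0)


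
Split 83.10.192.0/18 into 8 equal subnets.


New prefix = 18 + 3 = 21
Each subnet has 2048 addresses
  83.10.192.0/21
  83.10.200.0/21
  83.10.208.0/21
  83.10.216.0/21
  83.10.224.0/21
  83.10.232.0/21
  83.10.240.0/21
  83.10.248.0/21
Subnets: 83.10.192.0/21, 83.10.200.0/21, 83.10.208.0/21, 83.10.216.0/21, 83.10.224.0/21, 83.10.232.0/21, 83.10.240.0/21, 83.10.248.0/21


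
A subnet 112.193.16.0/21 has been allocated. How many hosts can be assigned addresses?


Host bits = 32 - 21 = 11
Total addresses = 2^11 = 2048
Usable = total - 2 (network and broadcast)
Usable hosts: 2046


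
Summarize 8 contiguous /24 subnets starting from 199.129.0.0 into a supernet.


Original prefix: /24
Number of subnets: 8 = 2^3
New prefix = 24 - 3 = 21
Supernet: 199.129.0.0/21


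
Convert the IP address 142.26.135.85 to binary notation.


142 = 10001110
26 = 00011010
135 = 10000111
85 = 01010101
Binary: 10001110.00011010.10000111.01010101


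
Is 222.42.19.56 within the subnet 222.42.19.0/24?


Subnet network: 222.42.19.0
Test IP AND mask: 222.42.19.0
Yes, 222.42.19.56 is in 222.42.19.0/24


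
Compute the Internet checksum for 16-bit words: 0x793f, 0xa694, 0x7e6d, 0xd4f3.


Sum all words (with carry folding):
+ 0x793f = 0x793f
+ 0xa694 = 0x1fd4
+ 0x7e6d = 0x9e41
+ 0xd4f3 = 0x7335
One's complement: ~0x7335
Checksum = 0x8cca


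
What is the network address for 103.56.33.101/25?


IP:   01100111.00111000.00100001.01100101
Mask: 11111111.11111111.11111111.10000000
AND operation:
Net:  01100111.00111000.00100001.00000000
Network: 103.56.33.0/25


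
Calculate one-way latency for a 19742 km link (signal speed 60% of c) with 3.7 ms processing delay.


Speed = 0.6 * 3e5 km/s = 180000 km/s
Propagation delay = 19742 / 180000 = 0.1097 s = 109.6778 ms
Processing delay = 3.7 ms
Total one-way latency = 113.3778 ms


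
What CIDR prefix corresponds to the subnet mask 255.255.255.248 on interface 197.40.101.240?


Binary: 11111111.11111111.11111111.11111000
Count leading 1s
Prefix: /29


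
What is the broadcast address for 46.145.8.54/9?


Network: 46.128.0.0/9
Host bits = 23
Set all host bits to 1:
Broadcast: 46.255.255.255


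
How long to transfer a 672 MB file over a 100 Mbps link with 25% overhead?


Effective throughput = 100 * (1 - 25/100) = 75 Mbps
File size in Mb = 672 * 8 = 5376 Mb
Time = 5376 / 75
Time = 71.68 seconds


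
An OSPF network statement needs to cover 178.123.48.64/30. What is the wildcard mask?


Subnet mask: 255.255.255.252
Wildcard = 255.255.255.255 - subnet mask
255 - 255 = 0
255 - 255 = 0
255 - 255 = 0
255 - 252 = 3
Wildcard: 0.0.0.3


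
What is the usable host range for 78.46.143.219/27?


Network: 78.46.143.192
Broadcast: 78.46.143.223
First usable = network + 1
Last usable = broadcast - 1
Range: 78.46.143.193 to 78.46.143.222


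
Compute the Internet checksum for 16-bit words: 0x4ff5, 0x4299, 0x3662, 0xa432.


Sum all words (with carry folding):
+ 0x4ff5 = 0x4ff5
+ 0x4299 = 0x928e
+ 0x3662 = 0xc8f0
+ 0xa432 = 0x6d23
One's complement: ~0x6d23
Checksum = 0x92dc


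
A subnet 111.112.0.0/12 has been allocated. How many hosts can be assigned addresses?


Host bits = 32 - 12 = 20
Total addresses = 2^20 = 1048576
Usable = total - 2 (network and broadcast)
Usable hosts: 1048574


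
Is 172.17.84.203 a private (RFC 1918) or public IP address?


RFC 1918 private ranges:
  10.0.0.0/8 (10.0.0.0 - 10.255.255.255)
  172.16.0.0/12 (172.16.0.0 - 172.31.255.255)
  192.168.0.0/16 (192.168.0.0 - 192.168.255.255)
Private (in 172.16.0.0/12)


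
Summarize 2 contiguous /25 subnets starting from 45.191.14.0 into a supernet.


Original prefix: /25
Number of subnets: 2 = 2^1
New prefix = 25 - 1 = 24
Supernet: 45.191.14.0/24


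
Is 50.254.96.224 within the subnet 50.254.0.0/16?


Subnet network: 50.254.0.0
Test IP AND mask: 50.254.0.0
Yes, 50.254.96.224 is in 50.254.0.0/16


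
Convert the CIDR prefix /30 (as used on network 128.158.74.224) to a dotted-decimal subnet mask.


/30 means 30 network bits, 2 host bits
Binary: 11111111111111111111111111111100
Mask: 255.255.255.252


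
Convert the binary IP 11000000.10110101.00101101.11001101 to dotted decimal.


11000000 = 192
10110101 = 181
00101101 = 45
11001101 = 205
IP: 192.181.45.205


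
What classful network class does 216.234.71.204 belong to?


First octet: 216
Binary: 11011000
110xxxxx -> Class C (192-223)
Class C, default mask 255.255.255.0 (/24)


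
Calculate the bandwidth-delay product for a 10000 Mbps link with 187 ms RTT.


BDP = bandwidth * RTT
= 10000 Mbps * 187 ms
= 10000 * 1e6 * 187 / 1000 bits
= 1870000000 bits
= 233750000 bytes
= 228271.4844 KB
BDP = 1870000000 bits (233750000 bytes)


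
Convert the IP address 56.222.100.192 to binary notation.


56 = 00111000
222 = 11011110
100 = 01100100
192 = 11000000
Binary: 00111000.11011110.01100100.11000000


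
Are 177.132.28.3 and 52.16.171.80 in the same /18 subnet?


Mask: 255.255.192.0
177.132.28.3 AND mask = 177.132.0.0
52.16.171.80 AND mask = 52.16.128.0
No, different subnets (177.132.0.0 vs 52.16.128.0)


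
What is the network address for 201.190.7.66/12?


IP:   11001001.10111110.00000111.01000010
Mask: 11111111.11110000.00000000.00000000
AND operation:
Net:  11001001.10110000.00000000.00000000
Network: 201.176.0.0/12


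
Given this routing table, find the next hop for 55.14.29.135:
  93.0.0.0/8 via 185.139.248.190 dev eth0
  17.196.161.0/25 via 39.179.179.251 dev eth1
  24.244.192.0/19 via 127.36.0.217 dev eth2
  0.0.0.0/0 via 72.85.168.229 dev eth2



Longest prefix match for 55.14.29.135:
  /8 93.0.0.0: no
  /25 17.196.161.0: no
  /19 24.244.192.0: no
  /0 0.0.0.0: MATCH
Selected: next-hop 72.85.168.229 via eth2 (matched /0)


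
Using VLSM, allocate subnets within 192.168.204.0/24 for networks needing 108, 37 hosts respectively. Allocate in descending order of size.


108 hosts -> /25 (126 usable): 192.168.204.0/25
37 hosts -> /26 (62 usable): 192.168.204.128/26
Allocation: 192.168.204.0/25 (108 hosts, 126 usable); 192.168.204.128/26 (37 hosts, 62 usable)


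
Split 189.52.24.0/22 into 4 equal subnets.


New prefix = 22 + 2 = 24
Each subnet has 256 addresses
  189.52.24.0/24
  189.52.25.0/24
  189.52.26.0/24
  189.52.27.0/24
Subnets: 189.52.24.0/24, 189.52.25.0/24, 189.52.26.0/24, 189.52.27.0/24


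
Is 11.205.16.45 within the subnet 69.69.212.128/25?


Subnet network: 69.69.212.128
Test IP AND mask: 11.205.16.0
No, 11.205.16.45 is not in 69.69.212.128/25


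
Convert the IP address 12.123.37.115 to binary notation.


12 = 00001100
123 = 01111011
37 = 00100101
115 = 01110011
Binary: 00001100.01111011.00100101.01110011
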